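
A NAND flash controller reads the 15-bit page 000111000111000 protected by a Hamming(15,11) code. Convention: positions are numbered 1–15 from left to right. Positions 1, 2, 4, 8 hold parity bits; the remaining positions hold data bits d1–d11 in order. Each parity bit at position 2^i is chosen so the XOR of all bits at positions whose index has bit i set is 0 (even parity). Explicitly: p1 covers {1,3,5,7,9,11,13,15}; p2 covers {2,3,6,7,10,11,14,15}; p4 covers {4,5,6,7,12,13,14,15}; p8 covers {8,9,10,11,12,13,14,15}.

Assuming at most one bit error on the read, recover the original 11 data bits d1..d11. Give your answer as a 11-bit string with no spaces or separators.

s1 (pos 1,3,5,7,9,11,13,15): 0⊕0⊕1⊕0⊕0⊕1⊕0⊕0 = 0
s2 (pos 2,3,6,7,10,11,14,15): 0⊕0⊕1⊕0⊕1⊕1⊕0⊕0 = 1
s4 (pos 4,5,6,7,12,13,14,15): 1⊕1⊕1⊕0⊕1⊕0⊕0⊕0 = 0
s8 (pos 8,9,10,11,12,13,14,15): 0⊕0⊕1⊕1⊕1⊕0⊕0⊕0 = 1
Syndrome s8…s1 = 1010 → error at position 10.
Flip position 10: 000111000111000 → 000111000011000
Read data bits from positions 3,5,6,7,9,10,11,12,13,14,15: 01100011000

01100011000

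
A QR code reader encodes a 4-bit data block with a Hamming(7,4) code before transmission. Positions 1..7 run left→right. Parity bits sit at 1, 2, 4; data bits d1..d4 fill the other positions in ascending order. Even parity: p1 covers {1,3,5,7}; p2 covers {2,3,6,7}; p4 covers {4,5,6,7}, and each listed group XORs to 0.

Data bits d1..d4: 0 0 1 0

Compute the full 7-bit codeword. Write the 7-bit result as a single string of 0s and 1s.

0101010

Place data at non-parity positions: p1 p2 0 p4 0 1 0
p1 (pos 1,3,5,7): XOR of data positions = 0⊕0⊕0 = 0
p2 (pos 2,3,6,7): XOR of data positions = 0⊕1⊕0 = 1
p4 (pos 4,5,6,7): XOR of data positions = 0⊕1⊕0 = 1
Codeword: 0101010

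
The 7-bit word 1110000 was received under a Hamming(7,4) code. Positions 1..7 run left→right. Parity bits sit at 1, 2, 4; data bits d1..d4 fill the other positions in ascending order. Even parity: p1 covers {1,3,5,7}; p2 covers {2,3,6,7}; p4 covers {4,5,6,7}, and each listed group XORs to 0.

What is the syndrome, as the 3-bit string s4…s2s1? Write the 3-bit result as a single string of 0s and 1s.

000

s1 (pos 1,3,5,7): 1⊕1⊕0⊕0 = 0
s2 (pos 2,3,6,7): 1⊕1⊕0⊕0 = 0
s4 (pos 4,5,6,7): 0⊕0⊕0⊕0 = 0
Syndrome s4…s1 = 000 → no error.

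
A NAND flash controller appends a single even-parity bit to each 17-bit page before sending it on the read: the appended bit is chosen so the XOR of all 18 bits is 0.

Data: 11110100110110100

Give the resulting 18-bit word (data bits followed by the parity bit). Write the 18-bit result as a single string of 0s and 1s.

111101001101101000

XOR of the 17 data bits: 1⊕1⊕1⊕1⊕0⊕1⊕0⊕0⊕1⊕1⊕0⊕1⊕1⊕0⊕1⊕0⊕0 = 0
Parity bit = 0 (so all 18 bits XOR to 0).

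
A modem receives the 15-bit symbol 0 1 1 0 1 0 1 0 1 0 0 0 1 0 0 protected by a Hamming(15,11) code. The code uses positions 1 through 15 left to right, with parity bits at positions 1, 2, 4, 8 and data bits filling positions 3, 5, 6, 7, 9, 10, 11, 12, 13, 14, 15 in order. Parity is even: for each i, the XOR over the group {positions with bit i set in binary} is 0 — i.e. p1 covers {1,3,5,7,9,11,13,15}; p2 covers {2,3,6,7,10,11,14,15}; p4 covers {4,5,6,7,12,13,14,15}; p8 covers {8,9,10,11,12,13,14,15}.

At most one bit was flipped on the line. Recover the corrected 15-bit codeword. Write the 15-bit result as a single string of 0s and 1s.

011010001000100

s1 (pos 1,3,5,7,9,11,13,15): 0⊕1⊕1⊕1⊕1⊕0⊕1⊕0 = 1
s2 (pos 2,3,6,7,10,11,14,15): 1⊕1⊕0⊕1⊕0⊕0⊕0⊕0 = 1
s4 (pos 4,5,6,7,12,13,14,15): 0⊕1⊕0⊕1⊕0⊕1⊕0⊕0 = 1
s8 (pos 8,9,10,11,12,13,14,15): 0⊕1⊕0⊕0⊕0⊕1⊕0⊕0 = 0
Syndrome s8…s1 = 0111 → error at position 7.
Flip position 7: 011010101000100 → 011010001000100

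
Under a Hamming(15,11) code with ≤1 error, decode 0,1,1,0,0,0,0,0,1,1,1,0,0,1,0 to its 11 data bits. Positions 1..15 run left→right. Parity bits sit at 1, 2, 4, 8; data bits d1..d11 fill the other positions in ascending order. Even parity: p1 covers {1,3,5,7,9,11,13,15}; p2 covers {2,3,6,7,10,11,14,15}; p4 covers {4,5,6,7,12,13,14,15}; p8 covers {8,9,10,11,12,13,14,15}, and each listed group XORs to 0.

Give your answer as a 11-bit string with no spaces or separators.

s1 (pos 1,3,5,7,9,11,13,15): 0⊕1⊕0⊕0⊕1⊕1⊕0⊕0 = 1
s2 (pos 2,3,6,7,10,11,14,15): 1⊕1⊕0⊕0⊕1⊕1⊕1⊕0 = 1
s4 (pos 4,5,6,7,12,13,14,15): 0⊕0⊕0⊕0⊕0⊕0⊕1⊕0 = 1
s8 (pos 8,9,10,11,12,13,14,15): 0⊕1⊕1⊕1⊕0⊕0⊕1⊕0 = 0
Syndrome s8…s1 = 0111 → error at position 7.
Flip position 7: 011000001110010 → 011000101110010
Read data bits from positions 3,5,6,7,9,10,11,12,13,14,15: 10011110010

10011110010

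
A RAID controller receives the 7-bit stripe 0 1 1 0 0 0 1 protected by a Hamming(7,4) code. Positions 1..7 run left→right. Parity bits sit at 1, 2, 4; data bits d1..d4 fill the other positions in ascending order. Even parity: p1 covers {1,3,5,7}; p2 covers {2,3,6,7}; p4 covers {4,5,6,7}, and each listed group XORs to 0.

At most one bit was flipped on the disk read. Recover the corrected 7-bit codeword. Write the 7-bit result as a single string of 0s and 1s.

0110011

s1 (pos 1,3,5,7): 0⊕1⊕0⊕1 = 0
s2 (pos 2,3,6,7): 1⊕1⊕0⊕1 = 1
s4 (pos 4,5,6,7): 0⊕0⊕0⊕1 = 1
Syndrome s4…s1 = 110 → error at position 6.
Flip position 6: 0110001 → 0110011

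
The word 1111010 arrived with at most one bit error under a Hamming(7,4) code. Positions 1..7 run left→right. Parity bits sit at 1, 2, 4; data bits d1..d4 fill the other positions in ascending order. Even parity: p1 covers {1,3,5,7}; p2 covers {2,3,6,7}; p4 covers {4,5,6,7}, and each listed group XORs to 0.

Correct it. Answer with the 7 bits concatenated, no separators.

1011010

s1 (pos 1,3,5,7): 1⊕1⊕0⊕0 = 0
s2 (pos 2,3,6,7): 1⊕1⊕1⊕0 = 1
s4 (pos 4,5,6,7): 1⊕0⊕1⊕0 = 0
Syndrome s4…s1 = 010 → error at position 2.
Flip position 2: 1111010 → 1011010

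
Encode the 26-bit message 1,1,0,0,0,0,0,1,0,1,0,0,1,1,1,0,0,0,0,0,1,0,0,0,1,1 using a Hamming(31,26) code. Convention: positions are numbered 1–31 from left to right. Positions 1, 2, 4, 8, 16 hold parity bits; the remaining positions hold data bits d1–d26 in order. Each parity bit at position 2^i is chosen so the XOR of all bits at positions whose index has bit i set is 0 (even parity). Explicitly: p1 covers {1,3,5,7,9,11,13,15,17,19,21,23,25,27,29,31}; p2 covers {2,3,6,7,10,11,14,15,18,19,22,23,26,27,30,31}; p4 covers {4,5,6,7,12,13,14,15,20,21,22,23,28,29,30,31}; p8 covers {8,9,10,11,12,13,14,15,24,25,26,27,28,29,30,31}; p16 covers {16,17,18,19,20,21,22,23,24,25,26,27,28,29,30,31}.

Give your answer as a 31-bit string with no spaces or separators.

Place data at non-parity positions: p1 p2 1 p4 1 0 0 p8 0 0 0 1 0 1 0 p16 0 1 1 1 0 0 0 0 0 1 0 0 0 1 1
p1 (pos 1,3,5,7,9,11,13,15,17,19,21,23,25,27,29,31): XOR of data positions = 1⊕1⊕0⊕0⊕0⊕0⊕0⊕0⊕1⊕0⊕0⊕0⊕0⊕0⊕1 = 0
p2 (pos 2,3,6,7,10,11,14,15,18,19,22,23,26,27,30,31): XOR of data positions = 1⊕0⊕0⊕0⊕0⊕1⊕0⊕1⊕1⊕0⊕0⊕1⊕0⊕1⊕1 = 1
p4 (pos 4,5,6,7,12,13,14,15,20,21,22,23,28,29,30,31): XOR of data positions = 1⊕0⊕0⊕1⊕0⊕1⊕0⊕1⊕0⊕0⊕0⊕0⊕0⊕1⊕1 = 0
p8 (pos 8,9,10,11,12,13,14,15,24,25,26,27,28,29,30,31): XOR of data positions = 0⊕0⊕0⊕1⊕0⊕1⊕0⊕0⊕0⊕1⊕0⊕0⊕0⊕1⊕1 = 1
p16 (pos 16,17,18,19,20,21,22,23,24,25,26,27,28,29,30,31): XOR of data positions = 0⊕1⊕1⊕1⊕0⊕0⊕0⊕0⊕0⊕1⊕0⊕0⊕0⊕1⊕1 = 0
Codeword: 0110100100010100011100000100011

0110100100010100011100000100011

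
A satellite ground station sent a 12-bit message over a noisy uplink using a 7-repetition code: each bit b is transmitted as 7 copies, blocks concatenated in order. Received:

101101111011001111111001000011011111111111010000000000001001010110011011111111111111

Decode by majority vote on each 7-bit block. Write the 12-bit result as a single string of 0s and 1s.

111011000111

Block 1 (1011011): 5 ones → 1
Block 2 (1101100): 4 ones → 1
Block 3 (1111111): 7 ones → 1
Block 4 (0010000): 1 one → 0
Block 5 (1101111): 6 ones → 1
Block 6 (1111111): 7 ones → 1
Block 7 (0100000): 1 one → 0
Block 8 (0000000): 0 ones → 0
Block 9 (1001010): 3 ones → 0
Block 10 (1100110): 4 ones → 1
Block 11 (1111111): 7 ones → 1
Block 12 (1111111): 7 ones → 1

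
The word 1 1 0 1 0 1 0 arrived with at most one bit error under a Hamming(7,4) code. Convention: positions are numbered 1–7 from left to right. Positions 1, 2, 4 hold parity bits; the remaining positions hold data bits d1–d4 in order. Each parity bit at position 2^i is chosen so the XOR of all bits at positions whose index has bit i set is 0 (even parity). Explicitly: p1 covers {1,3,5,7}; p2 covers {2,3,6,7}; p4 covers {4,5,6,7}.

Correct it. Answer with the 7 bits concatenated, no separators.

s1 (pos 1,3,5,7): 1⊕0⊕0⊕0 = 1
s2 (pos 2,3,6,7): 1⊕0⊕1⊕0 = 0
s4 (pos 4,5,6,7): 1⊕0⊕1⊕0 = 0
Syndrome s4…s1 = 001 → error at position 1.
Flip position 1: 1101010 → 0101010

0101010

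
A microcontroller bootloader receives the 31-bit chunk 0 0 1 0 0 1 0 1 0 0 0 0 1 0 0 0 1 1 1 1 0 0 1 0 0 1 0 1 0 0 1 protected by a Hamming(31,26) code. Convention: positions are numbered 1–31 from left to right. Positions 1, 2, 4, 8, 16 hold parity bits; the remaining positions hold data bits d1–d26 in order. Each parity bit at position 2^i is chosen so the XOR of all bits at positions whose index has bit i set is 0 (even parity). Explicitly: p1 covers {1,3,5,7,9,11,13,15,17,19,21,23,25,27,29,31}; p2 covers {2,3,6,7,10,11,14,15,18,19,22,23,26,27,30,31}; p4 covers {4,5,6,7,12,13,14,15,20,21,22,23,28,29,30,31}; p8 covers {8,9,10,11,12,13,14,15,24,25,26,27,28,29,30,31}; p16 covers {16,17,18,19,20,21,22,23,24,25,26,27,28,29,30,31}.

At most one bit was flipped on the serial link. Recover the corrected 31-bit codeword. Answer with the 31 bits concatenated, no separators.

0010010101001000111100100101001

s1 (pos 1,3,5,7,9,11,13,15,17,19,21,23,25,27,29,31): 0⊕1⊕0⊕0⊕0⊕0⊕1⊕0⊕1⊕1⊕0⊕1⊕0⊕0⊕0⊕1 = 0
s2 (pos 2,3,6,7,10,11,14,15,18,19,22,23,26,27,30,31): 0⊕1⊕1⊕0⊕0⊕0⊕0⊕0⊕1⊕1⊕0⊕1⊕1⊕0⊕0⊕1 = 1
s4 (pos 4,5,6,7,12,13,14,15,20,21,22,23,28,29,30,31): 0⊕0⊕1⊕0⊕0⊕1⊕0⊕0⊕1⊕0⊕0⊕1⊕1⊕0⊕0⊕1 = 0
s8 (pos 8,9,10,11,12,13,14,15,24,25,26,27,28,29,30,31): 1⊕0⊕0⊕0⊕0⊕1⊕0⊕0⊕0⊕0⊕1⊕0⊕1⊕0⊕0⊕1 = 1
s16 (pos 16,17,18,19,20,21,22,23,24,25,26,27,28,29,30,31): 0⊕1⊕1⊕1⊕1⊕0⊕0⊕1⊕0⊕0⊕1⊕0⊕1⊕0⊕0⊕1 = 0
Syndrome s16…s1 = 01010 → error at position 10.
Flip position 10: 0010010100001000111100100101001 → 0010010101001000111100100101001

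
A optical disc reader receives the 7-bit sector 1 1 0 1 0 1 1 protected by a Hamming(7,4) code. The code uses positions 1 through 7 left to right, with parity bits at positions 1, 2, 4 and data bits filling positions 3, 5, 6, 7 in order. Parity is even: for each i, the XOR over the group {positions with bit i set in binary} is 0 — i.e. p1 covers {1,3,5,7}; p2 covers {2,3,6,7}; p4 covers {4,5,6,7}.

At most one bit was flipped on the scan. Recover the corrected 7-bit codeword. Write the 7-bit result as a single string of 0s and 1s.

1101001

s1 (pos 1,3,5,7): 1⊕0⊕0⊕1 = 0
s2 (pos 2,3,6,7): 1⊕0⊕1⊕1 = 1
s4 (pos 4,5,6,7): 1⊕0⊕1⊕1 = 1
Syndrome s4…s1 = 110 → error at position 6.
Flip position 6: 1101011 → 1101001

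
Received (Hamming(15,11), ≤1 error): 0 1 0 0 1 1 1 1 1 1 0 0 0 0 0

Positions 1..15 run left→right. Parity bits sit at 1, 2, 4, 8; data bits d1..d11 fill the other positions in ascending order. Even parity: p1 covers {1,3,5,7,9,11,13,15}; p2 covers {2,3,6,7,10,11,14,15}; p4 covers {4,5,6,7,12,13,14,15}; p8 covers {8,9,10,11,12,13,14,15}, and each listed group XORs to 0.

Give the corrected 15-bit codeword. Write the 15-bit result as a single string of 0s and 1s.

010011111100100

s1 (pos 1,3,5,7,9,11,13,15): 0⊕0⊕1⊕1⊕1⊕0⊕0⊕0 = 1
s2 (pos 2,3,6,7,10,11,14,15): 1⊕0⊕1⊕1⊕1⊕0⊕0⊕0 = 0
s4 (pos 4,5,6,7,12,13,14,15): 0⊕1⊕1⊕1⊕0⊕0⊕0⊕0 = 1
s8 (pos 8,9,10,11,12,13,14,15): 1⊕1⊕1⊕0⊕0⊕0⊕0⊕0 = 1
Syndrome s8…s1 = 1101 → error at position 13.
Flip position 13: 010011111100000 → 010011111100100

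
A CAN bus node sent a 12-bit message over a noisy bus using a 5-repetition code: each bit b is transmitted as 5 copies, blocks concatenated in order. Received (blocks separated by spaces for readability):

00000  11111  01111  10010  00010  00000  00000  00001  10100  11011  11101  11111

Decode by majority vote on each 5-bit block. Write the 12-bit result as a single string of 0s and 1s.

Block 1 (00000): 0 ones → 0
Block 2 (11111): 5 ones → 1
Block 3 (01111): 4 ones → 1
Block 4 (10010): 2 ones → 0
Block 5 (00010): 1 one → 0
Block 6 (00000): 0 ones → 0
Block 7 (00000): 0 ones → 0
Block 8 (00001): 1 one → 0
Block 9 (10100): 2 ones → 0
Block 10 (11011): 4 ones → 1
Block 11 (11101): 4 ones → 1
Block 12 (11111): 5 ones → 1

011000000111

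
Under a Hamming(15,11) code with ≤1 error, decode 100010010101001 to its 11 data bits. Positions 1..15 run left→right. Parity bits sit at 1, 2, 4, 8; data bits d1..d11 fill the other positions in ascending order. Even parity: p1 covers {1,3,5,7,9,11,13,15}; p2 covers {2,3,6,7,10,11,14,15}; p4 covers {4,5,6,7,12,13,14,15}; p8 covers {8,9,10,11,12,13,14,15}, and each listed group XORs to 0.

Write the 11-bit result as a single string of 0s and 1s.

00000101001

s1 (pos 1,3,5,7,9,11,13,15): 1⊕0⊕1⊕0⊕0⊕0⊕0⊕1 = 1
s2 (pos 2,3,6,7,10,11,14,15): 0⊕0⊕0⊕0⊕1⊕0⊕0⊕1 = 0
s4 (pos 4,5,6,7,12,13,14,15): 0⊕1⊕0⊕0⊕1⊕0⊕0⊕1 = 1
s8 (pos 8,9,10,11,12,13,14,15): 1⊕0⊕1⊕0⊕1⊕0⊕0⊕1 = 0
Syndrome s8…s1 = 0101 → error at position 5.
Flip position 5: 100010010101001 → 100000010101001
Read data bits from positions 3,5,6,7,9,10,11,12,13,14,15: 00000101001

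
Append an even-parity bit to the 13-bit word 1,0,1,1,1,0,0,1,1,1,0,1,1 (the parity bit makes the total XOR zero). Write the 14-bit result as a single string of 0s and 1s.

10111001110111

XOR of the 13 data bits: 1⊕0⊕1⊕1⊕1⊕0⊕0⊕1⊕1⊕1⊕0⊕1⊕1 = 1
Parity bit = 1 (so all 14 bits XOR to 0).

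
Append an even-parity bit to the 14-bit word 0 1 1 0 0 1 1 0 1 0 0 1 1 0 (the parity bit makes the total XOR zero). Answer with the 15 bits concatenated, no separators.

XOR of the 14 data bits: 0⊕1⊕1⊕0⊕0⊕1⊕1⊕0⊕1⊕0⊕0⊕1⊕1⊕0 = 1
Parity bit = 1 (so all 15 bits XOR to 0).

011001101001101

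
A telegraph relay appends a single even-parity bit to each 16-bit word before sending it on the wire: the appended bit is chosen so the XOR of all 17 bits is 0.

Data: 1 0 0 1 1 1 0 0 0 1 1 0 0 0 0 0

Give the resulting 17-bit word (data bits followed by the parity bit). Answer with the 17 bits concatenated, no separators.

10011100011000000

XOR of the 16 data bits: 1⊕0⊕0⊕1⊕1⊕1⊕0⊕0⊕0⊕1⊕1⊕0⊕0⊕0⊕0⊕0 = 0
Parity bit = 0 (so all 17 bits XOR to 0).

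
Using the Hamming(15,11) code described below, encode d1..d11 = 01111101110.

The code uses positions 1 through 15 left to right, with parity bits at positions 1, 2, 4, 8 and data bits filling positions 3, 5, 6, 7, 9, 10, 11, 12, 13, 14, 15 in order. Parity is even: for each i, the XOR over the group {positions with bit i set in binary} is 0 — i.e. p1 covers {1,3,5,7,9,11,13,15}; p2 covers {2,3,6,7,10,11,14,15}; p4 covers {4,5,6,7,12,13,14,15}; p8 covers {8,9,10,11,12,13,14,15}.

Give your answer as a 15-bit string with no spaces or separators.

000011111101110

Place data at non-parity positions: p1 p2 0 p4 1 1 1 p8 1 1 0 1 1 1 0
p1 (pos 1,3,5,7,9,11,13,15): XOR of data positions = 0⊕1⊕1⊕1⊕0⊕1⊕0 = 0
p2 (pos 2,3,6,7,10,11,14,15): XOR of data positions = 0⊕1⊕1⊕1⊕0⊕1⊕0 = 0
p4 (pos 4,5,6,7,12,13,14,15): XOR of data positions = 1⊕1⊕1⊕1⊕1⊕1⊕0 = 0
p8 (pos 8,9,10,11,12,13,14,15): XOR of data positions = 1⊕1⊕0⊕1⊕1⊕1⊕0 = 1
Codeword: 000011111101110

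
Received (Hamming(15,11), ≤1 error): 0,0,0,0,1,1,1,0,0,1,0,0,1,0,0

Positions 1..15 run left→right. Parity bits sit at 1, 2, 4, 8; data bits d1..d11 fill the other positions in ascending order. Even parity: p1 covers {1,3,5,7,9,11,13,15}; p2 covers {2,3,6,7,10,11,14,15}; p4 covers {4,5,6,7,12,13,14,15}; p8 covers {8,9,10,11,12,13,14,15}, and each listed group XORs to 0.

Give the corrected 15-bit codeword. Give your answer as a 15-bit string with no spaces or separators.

001011100100100

s1 (pos 1,3,5,7,9,11,13,15): 0⊕0⊕1⊕1⊕0⊕0⊕1⊕0 = 1
s2 (pos 2,3,6,7,10,11,14,15): 0⊕0⊕1⊕1⊕1⊕0⊕0⊕0 = 1
s4 (pos 4,5,6,7,12,13,14,15): 0⊕1⊕1⊕1⊕0⊕1⊕0⊕0 = 0
s8 (pos 8,9,10,11,12,13,14,15): 0⊕0⊕1⊕0⊕0⊕1⊕0⊕0 = 0
Syndrome s8…s1 = 0011 → error at position 3.
Flip position 3: 000011100100100 → 001011100100100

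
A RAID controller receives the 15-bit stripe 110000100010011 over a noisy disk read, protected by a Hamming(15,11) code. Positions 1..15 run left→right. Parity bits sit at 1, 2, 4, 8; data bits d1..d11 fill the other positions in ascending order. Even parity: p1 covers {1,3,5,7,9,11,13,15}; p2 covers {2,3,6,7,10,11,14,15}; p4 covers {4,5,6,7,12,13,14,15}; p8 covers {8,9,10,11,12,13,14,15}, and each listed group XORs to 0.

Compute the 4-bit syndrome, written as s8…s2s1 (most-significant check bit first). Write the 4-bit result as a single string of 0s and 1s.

1110

s1 (pos 1,3,5,7,9,11,13,15): 1⊕0⊕0⊕1⊕0⊕1⊕0⊕1 = 0
s2 (pos 2,3,6,7,10,11,14,15): 1⊕0⊕0⊕1⊕0⊕1⊕1⊕1 = 1
s4 (pos 4,5,6,7,12,13,14,15): 0⊕0⊕0⊕1⊕0⊕0⊕1⊕1 = 1
s8 (pos 8,9,10,11,12,13,14,15): 0⊕0⊕0⊕1⊕0⊕0⊕1⊕1 = 1
Syndrome s8…s1 = 1110 → error at position 14.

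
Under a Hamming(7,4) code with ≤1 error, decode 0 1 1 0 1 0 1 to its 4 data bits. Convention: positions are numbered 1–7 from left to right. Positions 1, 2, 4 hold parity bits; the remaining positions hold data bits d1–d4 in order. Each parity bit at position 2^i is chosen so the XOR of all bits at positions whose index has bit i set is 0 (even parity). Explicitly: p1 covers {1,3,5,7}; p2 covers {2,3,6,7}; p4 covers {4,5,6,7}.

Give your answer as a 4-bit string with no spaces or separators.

s1 (pos 1,3,5,7): 0⊕1⊕1⊕1 = 1
s2 (pos 2,3,6,7): 1⊕1⊕0⊕1 = 1
s4 (pos 4,5,6,7): 0⊕1⊕0⊕1 = 0
Syndrome s4…s1 = 011 → error at position 3.
Flip position 3: 0110101 → 0100101
Read data bits from positions 3,5,6,7: 0101

0101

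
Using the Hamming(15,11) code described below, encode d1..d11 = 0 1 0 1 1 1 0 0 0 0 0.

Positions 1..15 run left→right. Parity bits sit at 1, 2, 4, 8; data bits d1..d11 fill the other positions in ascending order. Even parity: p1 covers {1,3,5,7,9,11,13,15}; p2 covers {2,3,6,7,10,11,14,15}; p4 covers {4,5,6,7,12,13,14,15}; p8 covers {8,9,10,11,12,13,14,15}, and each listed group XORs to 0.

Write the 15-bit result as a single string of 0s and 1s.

Place data at non-parity positions: p1 p2 0 p4 1 0 1 p8 1 1 0 0 0 0 0
p1 (pos 1,3,5,7,9,11,13,15): XOR of data positions = 0⊕1⊕1⊕1⊕0⊕0⊕0 = 1
p2 (pos 2,3,6,7,10,11,14,15): XOR of data positions = 0⊕0⊕1⊕1⊕0⊕0⊕0 = 0
p4 (pos 4,5,6,7,12,13,14,15): XOR of data positions = 1⊕0⊕1⊕0⊕0⊕0⊕0 = 0
p8 (pos 8,9,10,11,12,13,14,15): XOR of data positions = 1⊕1⊕0⊕0⊕0⊕0⊕0 = 0
Codeword: 100010101100000

100010101100000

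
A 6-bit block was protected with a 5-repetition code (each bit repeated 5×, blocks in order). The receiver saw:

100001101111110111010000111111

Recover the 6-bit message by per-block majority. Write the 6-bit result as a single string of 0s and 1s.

011101

Block 1 (10000): 1 one → 0
Block 2 (11011): 4 ones → 1
Block 3 (11110): 4 ones → 1
Block 4 (11101): 4 ones → 1
Block 5 (00001): 1 one → 0
Block 6 (11111): 5 ones → 1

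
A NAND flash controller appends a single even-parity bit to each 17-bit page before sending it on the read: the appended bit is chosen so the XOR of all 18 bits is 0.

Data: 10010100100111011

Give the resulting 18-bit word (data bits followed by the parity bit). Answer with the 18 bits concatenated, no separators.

100101001001110111

XOR of the 17 data bits: 1⊕0⊕0⊕1⊕0⊕1⊕0⊕0⊕1⊕0⊕0⊕1⊕1⊕1⊕0⊕1⊕1 = 1
Parity bit = 1 (so all 18 bits XOR to 0).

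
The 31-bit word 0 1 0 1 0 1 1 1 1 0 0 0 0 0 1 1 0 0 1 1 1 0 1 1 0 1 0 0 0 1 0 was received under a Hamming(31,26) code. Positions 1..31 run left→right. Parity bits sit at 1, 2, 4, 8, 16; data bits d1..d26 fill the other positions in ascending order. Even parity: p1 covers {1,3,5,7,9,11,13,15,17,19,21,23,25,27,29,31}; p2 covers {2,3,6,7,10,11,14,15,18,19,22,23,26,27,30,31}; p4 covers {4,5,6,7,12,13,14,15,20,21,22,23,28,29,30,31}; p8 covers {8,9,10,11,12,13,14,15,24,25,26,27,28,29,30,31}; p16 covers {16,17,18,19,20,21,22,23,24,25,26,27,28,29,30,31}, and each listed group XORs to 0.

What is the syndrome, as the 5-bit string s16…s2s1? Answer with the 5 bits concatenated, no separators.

s1 (pos 1,3,5,7,9,11,13,15,17,19,21,23,25,27,29,31): 0⊕0⊕0⊕1⊕1⊕0⊕0⊕1⊕0⊕1⊕1⊕1⊕0⊕0⊕0⊕0 = 0
s2 (pos 2,3,6,7,10,11,14,15,18,19,22,23,26,27,30,31): 1⊕0⊕1⊕1⊕0⊕0⊕0⊕1⊕0⊕1⊕0⊕1⊕1⊕0⊕1⊕0 = 0
s4 (pos 4,5,6,7,12,13,14,15,20,21,22,23,28,29,30,31): 1⊕0⊕1⊕1⊕0⊕0⊕0⊕1⊕1⊕1⊕0⊕1⊕0⊕0⊕1⊕0 = 0
s8 (pos 8,9,10,11,12,13,14,15,24,25,26,27,28,29,30,31): 1⊕1⊕0⊕0⊕0⊕0⊕0⊕1⊕1⊕0⊕1⊕0⊕0⊕0⊕1⊕0 = 0
s16 (pos 16,17,18,19,20,21,22,23,24,25,26,27,28,29,30,31): 1⊕0⊕0⊕1⊕1⊕1⊕0⊕1⊕1⊕0⊕1⊕0⊕0⊕0⊕1⊕0 = 0
Syndrome s16…s1 = 00000 → no error.

00000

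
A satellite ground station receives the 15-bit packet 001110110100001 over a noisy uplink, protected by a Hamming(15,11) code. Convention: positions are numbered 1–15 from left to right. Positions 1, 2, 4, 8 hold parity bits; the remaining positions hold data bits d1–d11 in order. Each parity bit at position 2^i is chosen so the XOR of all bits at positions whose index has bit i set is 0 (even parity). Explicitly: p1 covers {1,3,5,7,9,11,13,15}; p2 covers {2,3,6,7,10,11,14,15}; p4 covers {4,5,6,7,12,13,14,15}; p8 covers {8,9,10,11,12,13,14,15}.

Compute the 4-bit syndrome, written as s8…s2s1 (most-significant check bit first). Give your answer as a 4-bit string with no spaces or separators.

s1 (pos 1,3,5,7,9,11,13,15): 0⊕1⊕1⊕1⊕0⊕0⊕0⊕1 = 0
s2 (pos 2,3,6,7,10,11,14,15): 0⊕1⊕0⊕1⊕1⊕0⊕0⊕1 = 0
s4 (pos 4,5,6,7,12,13,14,15): 1⊕1⊕0⊕1⊕0⊕0⊕0⊕1 = 0
s8 (pos 8,9,10,11,12,13,14,15): 1⊕0⊕1⊕0⊕0⊕0⊕0⊕1 = 1
Syndrome s8…s1 = 1000 → error at position 8.

1000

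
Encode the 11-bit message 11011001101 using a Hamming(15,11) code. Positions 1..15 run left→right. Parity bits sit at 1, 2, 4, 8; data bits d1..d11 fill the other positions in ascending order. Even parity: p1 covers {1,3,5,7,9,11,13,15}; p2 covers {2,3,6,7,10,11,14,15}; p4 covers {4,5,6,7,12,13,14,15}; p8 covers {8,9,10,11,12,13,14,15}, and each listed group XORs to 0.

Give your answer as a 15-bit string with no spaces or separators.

011110101001101

Place data at non-parity positions: p1 p2 1 p4 1 0 1 p8 1 0 0 1 1 0 1
p1 (pos 1,3,5,7,9,11,13,15): XOR of data positions = 1⊕1⊕1⊕1⊕0⊕1⊕1 = 0
p2 (pos 2,3,6,7,10,11,14,15): XOR of data positions = 1⊕0⊕1⊕0⊕0⊕0⊕1 = 1
p4 (pos 4,5,6,7,12,13,14,15): XOR of data positions = 1⊕0⊕1⊕1⊕1⊕0⊕1 = 1
p8 (pos 8,9,10,11,12,13,14,15): XOR of data positions = 1⊕0⊕0⊕1⊕1⊕0⊕1 = 0
Codeword: 011110101001101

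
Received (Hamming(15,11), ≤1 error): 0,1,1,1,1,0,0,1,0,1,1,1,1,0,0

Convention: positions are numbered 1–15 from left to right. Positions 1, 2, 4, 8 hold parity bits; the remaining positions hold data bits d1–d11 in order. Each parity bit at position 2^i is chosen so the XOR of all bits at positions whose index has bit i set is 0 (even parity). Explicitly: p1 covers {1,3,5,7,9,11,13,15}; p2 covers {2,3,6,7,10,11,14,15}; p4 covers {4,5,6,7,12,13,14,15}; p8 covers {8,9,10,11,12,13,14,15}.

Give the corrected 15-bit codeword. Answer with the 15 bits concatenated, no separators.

011110000111100

s1 (pos 1,3,5,7,9,11,13,15): 0⊕1⊕1⊕0⊕0⊕1⊕1⊕0 = 0
s2 (pos 2,3,6,7,10,11,14,15): 1⊕1⊕0⊕0⊕1⊕1⊕0⊕0 = 0
s4 (pos 4,5,6,7,12,13,14,15): 1⊕1⊕0⊕0⊕1⊕1⊕0⊕0 = 0
s8 (pos 8,9,10,11,12,13,14,15): 1⊕0⊕1⊕1⊕1⊕1⊕0⊕0 = 1
Syndrome s8…s1 = 1000 → error at position 8.
Flip position 8: 011110010111100 → 011110000111100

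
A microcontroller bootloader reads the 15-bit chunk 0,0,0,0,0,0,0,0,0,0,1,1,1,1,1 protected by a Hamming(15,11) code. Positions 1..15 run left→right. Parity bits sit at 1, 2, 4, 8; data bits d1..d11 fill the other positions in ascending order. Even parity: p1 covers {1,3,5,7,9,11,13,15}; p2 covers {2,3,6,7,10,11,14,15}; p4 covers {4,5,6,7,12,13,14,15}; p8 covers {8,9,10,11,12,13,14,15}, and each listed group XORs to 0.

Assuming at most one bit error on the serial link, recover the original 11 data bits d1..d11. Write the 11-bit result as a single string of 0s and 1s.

s1 (pos 1,3,5,7,9,11,13,15): 0⊕0⊕0⊕0⊕0⊕1⊕1⊕1 = 1
s2 (pos 2,3,6,7,10,11,14,15): 0⊕0⊕0⊕0⊕0⊕1⊕1⊕1 = 1
s4 (pos 4,5,6,7,12,13,14,15): 0⊕0⊕0⊕0⊕1⊕1⊕1⊕1 = 0
s8 (pos 8,9,10,11,12,13,14,15): 0⊕0⊕0⊕1⊕1⊕1⊕1⊕1 = 1
Syndrome s8…s1 = 1011 → error at position 11.
Flip position 11: 000000000011111 → 000000000001111
Read data bits from positions 3,5,6,7,9,10,11,12,13,14,15: 00000001111

00000001111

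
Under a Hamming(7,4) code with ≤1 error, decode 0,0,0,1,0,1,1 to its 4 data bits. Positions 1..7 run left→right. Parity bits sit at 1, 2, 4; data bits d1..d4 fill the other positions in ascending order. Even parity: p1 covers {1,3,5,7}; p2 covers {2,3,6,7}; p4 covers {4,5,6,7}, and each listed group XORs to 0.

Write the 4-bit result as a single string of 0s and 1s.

s1 (pos 1,3,5,7): 0⊕0⊕0⊕1 = 1
s2 (pos 2,3,6,7): 0⊕0⊕1⊕1 = 0
s4 (pos 4,5,6,7): 1⊕0⊕1⊕1 = 1
Syndrome s4…s1 = 101 → error at position 5.
Flip position 5: 0001011 → 0001111
Read data bits from positions 3,5,6,7: 0111

0111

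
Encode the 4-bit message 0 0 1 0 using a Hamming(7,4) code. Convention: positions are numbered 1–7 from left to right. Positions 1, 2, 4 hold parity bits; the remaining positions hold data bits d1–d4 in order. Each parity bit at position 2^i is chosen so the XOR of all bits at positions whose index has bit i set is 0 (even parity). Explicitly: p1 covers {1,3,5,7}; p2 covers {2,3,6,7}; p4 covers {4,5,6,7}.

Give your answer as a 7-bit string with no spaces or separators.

Place data at non-parity positions: p1 p2 0 p4 0 1 0
p1 (pos 1,3,5,7): XOR of data positions = 0⊕0⊕0 = 0
p2 (pos 2,3,6,7): XOR of data positions = 0⊕1⊕0 = 1
p4 (pos 4,5,6,7): XOR of data positions = 0⊕1⊕0 = 1
Codeword: 0101010

0101010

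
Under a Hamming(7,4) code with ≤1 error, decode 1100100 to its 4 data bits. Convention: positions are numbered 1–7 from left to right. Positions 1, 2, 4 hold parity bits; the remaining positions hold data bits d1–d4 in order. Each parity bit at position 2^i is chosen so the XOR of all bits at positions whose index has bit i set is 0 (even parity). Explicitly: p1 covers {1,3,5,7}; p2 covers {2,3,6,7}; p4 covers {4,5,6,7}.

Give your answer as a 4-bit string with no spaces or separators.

0110

s1 (pos 1,3,5,7): 1⊕0⊕1⊕0 = 0
s2 (pos 2,3,6,7): 1⊕0⊕0⊕0 = 1
s4 (pos 4,5,6,7): 0⊕1⊕0⊕0 = 1
Syndrome s4…s1 = 110 → error at position 6.
Flip position 6: 1100100 → 1100110
Read data bits from positions 3,5,6,7: 0110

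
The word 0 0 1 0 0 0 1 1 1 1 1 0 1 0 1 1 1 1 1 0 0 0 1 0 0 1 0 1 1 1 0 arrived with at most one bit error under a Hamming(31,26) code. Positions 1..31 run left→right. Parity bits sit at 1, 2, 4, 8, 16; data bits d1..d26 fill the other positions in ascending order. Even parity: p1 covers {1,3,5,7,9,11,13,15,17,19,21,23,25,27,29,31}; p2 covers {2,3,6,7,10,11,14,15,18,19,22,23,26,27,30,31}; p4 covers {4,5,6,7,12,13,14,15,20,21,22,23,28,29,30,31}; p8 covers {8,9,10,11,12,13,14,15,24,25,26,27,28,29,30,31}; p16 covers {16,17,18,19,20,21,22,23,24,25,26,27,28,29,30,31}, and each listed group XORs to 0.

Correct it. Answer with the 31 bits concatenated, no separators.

0010001111101011111100100101110

s1 (pos 1,3,5,7,9,11,13,15,17,19,21,23,25,27,29,31): 0⊕1⊕0⊕1⊕1⊕1⊕1⊕1⊕1⊕1⊕0⊕1⊕0⊕0⊕1⊕0 = 0
s2 (pos 2,3,6,7,10,11,14,15,18,19,22,23,26,27,30,31): 0⊕1⊕0⊕1⊕1⊕1⊕0⊕1⊕1⊕1⊕0⊕1⊕1⊕0⊕1⊕0 = 0
s4 (pos 4,5,6,7,12,13,14,15,20,21,22,23,28,29,30,31): 0⊕0⊕0⊕1⊕0⊕1⊕0⊕1⊕0⊕0⊕0⊕1⊕1⊕1⊕1⊕0 = 1
s8 (pos 8,9,10,11,12,13,14,15,24,25,26,27,28,29,30,31): 1⊕1⊕1⊕1⊕0⊕1⊕0⊕1⊕0⊕0⊕1⊕0⊕1⊕1⊕1⊕0 = 0
s16 (pos 16,17,18,19,20,21,22,23,24,25,26,27,28,29,30,31): 1⊕1⊕1⊕1⊕0⊕0⊕0⊕1⊕0⊕0⊕1⊕0⊕1⊕1⊕1⊕0 = 1
Syndrome s16…s1 = 10100 → error at position 20.
Flip position 20: 0010001111101011111000100101110 → 0010001111101011111100100101110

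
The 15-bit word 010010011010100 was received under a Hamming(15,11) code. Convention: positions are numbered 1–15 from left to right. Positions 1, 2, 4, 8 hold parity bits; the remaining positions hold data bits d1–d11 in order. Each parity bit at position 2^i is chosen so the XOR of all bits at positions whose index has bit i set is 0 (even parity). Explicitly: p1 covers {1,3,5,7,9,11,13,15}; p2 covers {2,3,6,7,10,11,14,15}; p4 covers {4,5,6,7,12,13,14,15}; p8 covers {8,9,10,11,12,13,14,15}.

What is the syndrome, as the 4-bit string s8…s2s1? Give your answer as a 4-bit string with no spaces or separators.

s1 (pos 1,3,5,7,9,11,13,15): 0⊕0⊕1⊕0⊕1⊕1⊕1⊕0 = 0
s2 (pos 2,3,6,7,10,11,14,15): 1⊕0⊕0⊕0⊕0⊕1⊕0⊕0 = 0
s4 (pos 4,5,6,7,12,13,14,15): 0⊕1⊕0⊕0⊕0⊕1⊕0⊕0 = 0
s8 (pos 8,9,10,11,12,13,14,15): 1⊕1⊕0⊕1⊕0⊕1⊕0⊕0 = 0
Syndrome s8…s1 = 0000 → no error.

0000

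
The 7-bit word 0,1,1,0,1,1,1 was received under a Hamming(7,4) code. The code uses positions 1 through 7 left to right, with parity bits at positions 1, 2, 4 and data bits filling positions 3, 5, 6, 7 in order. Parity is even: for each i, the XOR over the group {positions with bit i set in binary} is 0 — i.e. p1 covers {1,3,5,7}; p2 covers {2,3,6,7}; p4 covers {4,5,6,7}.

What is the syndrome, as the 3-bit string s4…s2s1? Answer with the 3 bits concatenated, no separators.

101

s1 (pos 1,3,5,7): 0⊕1⊕1⊕1 = 1
s2 (pos 2,3,6,7): 1⊕1⊕1⊕1 = 0
s4 (pos 4,5,6,7): 0⊕1⊕1⊕1 = 1
Syndrome s4…s1 = 101 → error at position 5.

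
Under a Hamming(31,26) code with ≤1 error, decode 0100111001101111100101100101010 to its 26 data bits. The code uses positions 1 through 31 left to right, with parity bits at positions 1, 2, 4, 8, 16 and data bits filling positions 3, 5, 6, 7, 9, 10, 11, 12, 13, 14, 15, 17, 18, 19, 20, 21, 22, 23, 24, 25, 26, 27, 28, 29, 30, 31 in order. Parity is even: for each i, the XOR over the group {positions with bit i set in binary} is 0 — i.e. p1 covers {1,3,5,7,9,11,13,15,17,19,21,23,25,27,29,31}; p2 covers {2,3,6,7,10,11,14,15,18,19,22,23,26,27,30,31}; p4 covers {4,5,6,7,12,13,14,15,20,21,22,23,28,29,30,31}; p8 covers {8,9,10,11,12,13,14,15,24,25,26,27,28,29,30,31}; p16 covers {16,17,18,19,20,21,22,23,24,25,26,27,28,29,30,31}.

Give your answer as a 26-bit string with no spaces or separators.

01100110111100101100101010

s1 (pos 1,3,5,7,9,11,13,15,17,19,21,23,25,27,29,31): 0⊕0⊕1⊕1⊕0⊕1⊕1⊕1⊕1⊕0⊕0⊕1⊕0⊕0⊕0⊕0 = 1
s2 (pos 2,3,6,7,10,11,14,15,18,19,22,23,26,27,30,31): 1⊕0⊕1⊕1⊕1⊕1⊕1⊕1⊕0⊕0⊕1⊕1⊕1⊕0⊕1⊕0 = 1
s4 (pos 4,5,6,7,12,13,14,15,20,21,22,23,28,29,30,31): 0⊕1⊕1⊕1⊕0⊕1⊕1⊕1⊕1⊕0⊕1⊕1⊕1⊕0⊕1⊕0 = 1
s8 (pos 8,9,10,11,12,13,14,15,24,25,26,27,28,29,30,31): 0⊕0⊕1⊕1⊕0⊕1⊕1⊕1⊕0⊕0⊕1⊕0⊕1⊕0⊕1⊕0 = 0
s16 (pos 16,17,18,19,20,21,22,23,24,25,26,27,28,29,30,31): 1⊕1⊕0⊕0⊕1⊕0⊕1⊕1⊕0⊕0⊕1⊕0⊕1⊕0⊕1⊕0 = 0
Syndrome s16…s1 = 00111 → error at position 7.
Flip position 7: 0100111001101111100101100101010 → 0100110001101111100101100101010
Read data bits from positions 3,5,6,7,9,10,11,12,13,14,15,17,18,19,20,21,22,23,24,25,26,27,28,29,30,31: 01100110111100101100101010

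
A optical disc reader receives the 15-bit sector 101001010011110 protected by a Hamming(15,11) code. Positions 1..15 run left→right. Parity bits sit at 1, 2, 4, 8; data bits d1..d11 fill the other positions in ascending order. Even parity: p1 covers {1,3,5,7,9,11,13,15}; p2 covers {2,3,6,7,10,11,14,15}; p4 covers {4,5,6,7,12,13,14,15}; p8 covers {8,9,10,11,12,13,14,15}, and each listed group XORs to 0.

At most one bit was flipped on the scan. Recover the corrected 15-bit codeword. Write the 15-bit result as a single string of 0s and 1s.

101001000011110

s1 (pos 1,3,5,7,9,11,13,15): 1⊕1⊕0⊕0⊕0⊕1⊕1⊕0 = 0
s2 (pos 2,3,6,7,10,11,14,15): 0⊕1⊕1⊕0⊕0⊕1⊕1⊕0 = 0
s4 (pos 4,5,6,7,12,13,14,15): 0⊕0⊕1⊕0⊕1⊕1⊕1⊕0 = 0
s8 (pos 8,9,10,11,12,13,14,15): 1⊕0⊕0⊕1⊕1⊕1⊕1⊕0 = 1
Syndrome s8…s1 = 1000 → error at position 8.
Flip position 8: 101001010011110 → 101001000011110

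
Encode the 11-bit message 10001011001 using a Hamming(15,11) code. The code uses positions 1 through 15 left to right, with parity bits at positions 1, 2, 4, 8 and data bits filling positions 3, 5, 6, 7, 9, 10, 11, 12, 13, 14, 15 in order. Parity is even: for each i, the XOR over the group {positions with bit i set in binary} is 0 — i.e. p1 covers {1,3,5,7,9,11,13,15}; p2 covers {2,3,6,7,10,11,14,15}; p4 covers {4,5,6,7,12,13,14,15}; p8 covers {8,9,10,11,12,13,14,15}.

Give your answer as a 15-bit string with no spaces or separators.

011000001011001

Place data at non-parity positions: p1 p2 1 p4 0 0 0 p8 1 0 1 1 0 0 1
p1 (pos 1,3,5,7,9,11,13,15): XOR of data positions = 1⊕0⊕0⊕1⊕1⊕0⊕1 = 0
p2 (pos 2,3,6,7,10,11,14,15): XOR of data positions = 1⊕0⊕0⊕0⊕1⊕0⊕1 = 1
p4 (pos 4,5,6,7,12,13,14,15): XOR of data positions = 0⊕0⊕0⊕1⊕0⊕0⊕1 = 0
p8 (pos 8,9,10,11,12,13,14,15): XOR of data positions = 1⊕0⊕1⊕1⊕0⊕0⊕1 = 0
Codeword: 011000001011001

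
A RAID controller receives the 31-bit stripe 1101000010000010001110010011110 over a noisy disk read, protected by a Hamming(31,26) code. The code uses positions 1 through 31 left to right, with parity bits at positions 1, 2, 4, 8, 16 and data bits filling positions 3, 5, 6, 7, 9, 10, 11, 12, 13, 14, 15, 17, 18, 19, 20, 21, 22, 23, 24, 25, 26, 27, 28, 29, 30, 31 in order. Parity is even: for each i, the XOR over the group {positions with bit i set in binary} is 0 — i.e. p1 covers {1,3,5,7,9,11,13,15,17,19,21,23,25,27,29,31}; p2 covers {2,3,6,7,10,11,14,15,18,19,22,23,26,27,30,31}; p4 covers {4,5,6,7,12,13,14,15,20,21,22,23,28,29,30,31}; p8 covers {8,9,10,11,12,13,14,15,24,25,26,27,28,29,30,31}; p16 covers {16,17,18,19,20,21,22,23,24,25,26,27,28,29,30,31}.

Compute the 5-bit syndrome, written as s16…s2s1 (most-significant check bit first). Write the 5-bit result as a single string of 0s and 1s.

s1 (pos 1,3,5,7,9,11,13,15,17,19,21,23,25,27,29,31): 1⊕0⊕0⊕0⊕1⊕0⊕0⊕1⊕0⊕1⊕1⊕0⊕0⊕1⊕1⊕0 = 1
s2 (pos 2,3,6,7,10,11,14,15,18,19,22,23,26,27,30,31): 1⊕0⊕0⊕0⊕0⊕0⊕0⊕1⊕0⊕1⊕0⊕0⊕0⊕1⊕1⊕0 = 1
s4 (pos 4,5,6,7,12,13,14,15,20,21,22,23,28,29,30,31): 1⊕0⊕0⊕0⊕0⊕0⊕0⊕1⊕1⊕1⊕0⊕0⊕1⊕1⊕1⊕0 = 1
s8 (pos 8,9,10,11,12,13,14,15,24,25,26,27,28,29,30,31): 0⊕1⊕0⊕0⊕0⊕0⊕0⊕1⊕1⊕0⊕0⊕1⊕1⊕1⊕1⊕0 = 1
s16 (pos 16,17,18,19,20,21,22,23,24,25,26,27,28,29,30,31): 0⊕0⊕0⊕1⊕1⊕1⊕0⊕0⊕1⊕0⊕0⊕1⊕1⊕1⊕1⊕0 = 0
Syndrome s16…s1 = 01111 → error at position 15.

01111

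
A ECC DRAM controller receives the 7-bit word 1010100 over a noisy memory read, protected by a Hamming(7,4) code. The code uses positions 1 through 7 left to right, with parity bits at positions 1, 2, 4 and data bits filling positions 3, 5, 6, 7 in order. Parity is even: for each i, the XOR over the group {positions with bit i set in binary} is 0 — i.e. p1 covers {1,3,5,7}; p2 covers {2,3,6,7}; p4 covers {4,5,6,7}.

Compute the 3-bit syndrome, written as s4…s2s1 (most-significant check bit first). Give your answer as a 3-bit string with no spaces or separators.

111

s1 (pos 1,3,5,7): 1⊕1⊕1⊕0 = 1
s2 (pos 2,3,6,7): 0⊕1⊕0⊕0 = 1
s4 (pos 4,5,6,7): 0⊕1⊕0⊕0 = 1
Syndrome s4…s1 = 111 → error at position 7.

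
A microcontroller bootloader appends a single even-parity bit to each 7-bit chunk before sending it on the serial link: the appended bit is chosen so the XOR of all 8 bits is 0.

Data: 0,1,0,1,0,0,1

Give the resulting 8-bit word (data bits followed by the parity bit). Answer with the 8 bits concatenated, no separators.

01010011

XOR of the 7 data bits: 0⊕1⊕0⊕1⊕0⊕0⊕1 = 1
Parity bit = 1 (so all 8 bits XOR to 0).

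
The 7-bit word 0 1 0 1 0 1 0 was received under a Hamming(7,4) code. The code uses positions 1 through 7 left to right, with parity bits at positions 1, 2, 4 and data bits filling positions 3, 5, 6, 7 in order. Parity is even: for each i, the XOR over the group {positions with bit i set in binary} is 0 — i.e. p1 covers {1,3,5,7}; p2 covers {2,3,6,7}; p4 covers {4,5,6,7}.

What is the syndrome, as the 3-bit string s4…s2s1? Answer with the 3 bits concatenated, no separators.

s1 (pos 1,3,5,7): 0⊕0⊕0⊕0 = 0
s2 (pos 2,3,6,7): 1⊕0⊕1⊕0 = 0
s4 (pos 4,5,6,7): 1⊕0⊕1⊕0 = 0
Syndrome s4…s1 = 000 → no error.

000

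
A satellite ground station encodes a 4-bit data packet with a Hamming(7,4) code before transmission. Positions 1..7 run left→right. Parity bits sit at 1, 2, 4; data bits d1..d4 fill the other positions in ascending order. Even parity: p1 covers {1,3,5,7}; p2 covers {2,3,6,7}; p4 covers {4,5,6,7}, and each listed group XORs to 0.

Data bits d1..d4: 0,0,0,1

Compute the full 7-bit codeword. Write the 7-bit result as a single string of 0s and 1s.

Place data at non-parity positions: p1 p2 0 p4 0 0 1
p1 (pos 1,3,5,7): XOR of data positions = 0⊕0⊕1 = 1
p2 (pos 2,3,6,7): XOR of data positions = 0⊕0⊕1 = 1
p4 (pos 4,5,6,7): XOR of data positions = 0⊕0⊕1 = 1
Codeword: 1101001

1101001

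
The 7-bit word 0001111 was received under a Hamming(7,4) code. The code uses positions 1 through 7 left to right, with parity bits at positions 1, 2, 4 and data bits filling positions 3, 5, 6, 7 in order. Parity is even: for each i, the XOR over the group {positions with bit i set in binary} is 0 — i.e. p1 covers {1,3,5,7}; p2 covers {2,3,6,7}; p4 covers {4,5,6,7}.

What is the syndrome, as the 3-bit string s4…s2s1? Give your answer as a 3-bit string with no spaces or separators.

000

s1 (pos 1,3,5,7): 0⊕0⊕1⊕1 = 0
s2 (pos 2,3,6,7): 0⊕0⊕1⊕1 = 0
s4 (pos 4,5,6,7): 1⊕1⊕1⊕1 = 0
Syndrome s4…s1 = 000 → no error.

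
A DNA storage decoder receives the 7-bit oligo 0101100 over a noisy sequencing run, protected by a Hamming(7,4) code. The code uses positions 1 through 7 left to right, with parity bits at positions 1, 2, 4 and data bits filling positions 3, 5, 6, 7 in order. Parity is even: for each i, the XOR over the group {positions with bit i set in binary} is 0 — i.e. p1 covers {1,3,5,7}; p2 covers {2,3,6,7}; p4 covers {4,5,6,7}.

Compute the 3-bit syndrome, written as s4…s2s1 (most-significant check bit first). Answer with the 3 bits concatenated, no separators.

s1 (pos 1,3,5,7): 0⊕0⊕1⊕0 = 1
s2 (pos 2,3,6,7): 1⊕0⊕0⊕0 = 1
s4 (pos 4,5,6,7): 1⊕1⊕0⊕0 = 0
Syndrome s4…s1 = 011 → error at position 3.

011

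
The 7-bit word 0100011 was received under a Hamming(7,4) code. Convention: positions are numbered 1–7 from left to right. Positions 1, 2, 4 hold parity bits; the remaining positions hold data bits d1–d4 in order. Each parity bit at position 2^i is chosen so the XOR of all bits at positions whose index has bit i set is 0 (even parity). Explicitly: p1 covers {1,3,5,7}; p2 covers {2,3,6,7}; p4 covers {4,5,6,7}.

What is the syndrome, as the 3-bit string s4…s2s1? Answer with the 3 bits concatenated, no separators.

s1 (pos 1,3,5,7): 0⊕0⊕0⊕1 = 1
s2 (pos 2,3,6,7): 1⊕0⊕1⊕1 = 1
s4 (pos 4,5,6,7): 0⊕0⊕1⊕1 = 0
Syndrome s4…s1 = 011 → error at position 3.

011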